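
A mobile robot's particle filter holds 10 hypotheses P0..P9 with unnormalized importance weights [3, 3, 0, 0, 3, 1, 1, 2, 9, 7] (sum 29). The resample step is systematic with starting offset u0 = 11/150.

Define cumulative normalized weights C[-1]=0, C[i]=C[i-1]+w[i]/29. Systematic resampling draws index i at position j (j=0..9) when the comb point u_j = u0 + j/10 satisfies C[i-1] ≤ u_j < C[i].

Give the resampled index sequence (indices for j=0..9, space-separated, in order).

0 1 4 6 8 8 8 9 9 9

C = [3/29, 6/29, 6/29, 6/29, 9/29, 10/29, 11/29, 13/29, 22/29, 1]
j=0: u_0=11/150 ∈ [0, 3/29) → index 0
j=1: u_1=13/75 ∈ [3/29, 6/29) → index 1
j=2: u_2=41/150 ∈ [6/29, 9/29) → index 4
j=3: u_3=28/75 ∈ [10/29, 11/29) → index 6
j=4: u_4=71/150 ∈ [13/29, 22/29) → index 8
j=5: u_5=43/75 ∈ [13/29, 22/29) → index 8
j=6: u_6=101/150 ∈ [13/29, 22/29) → index 8
j=7: u_7=58/75 ∈ [22/29, 1) → index 9
j=8: u_8=131/150 ∈ [22/29, 1) → index 9
j=9: u_9=73/75 ∈ [22/29, 1) → index 9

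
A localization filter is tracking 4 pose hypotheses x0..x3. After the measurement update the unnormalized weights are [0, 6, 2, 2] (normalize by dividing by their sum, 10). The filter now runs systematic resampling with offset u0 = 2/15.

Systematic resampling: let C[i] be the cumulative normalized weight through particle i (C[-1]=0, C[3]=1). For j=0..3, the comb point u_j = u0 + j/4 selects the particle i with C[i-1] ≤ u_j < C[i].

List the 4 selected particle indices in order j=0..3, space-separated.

C = [0, 3/5, 4/5, 1]
j=0: u_0=2/15 ∈ [0, 3/5) → index 1
j=1: u_1=23/60 ∈ [0, 3/5) → index 1
j=2: u_2=19/30 ∈ [3/5, 4/5) → index 2
j=3: u_3=53/60 ∈ [4/5, 1) → index 3

1 1 2 3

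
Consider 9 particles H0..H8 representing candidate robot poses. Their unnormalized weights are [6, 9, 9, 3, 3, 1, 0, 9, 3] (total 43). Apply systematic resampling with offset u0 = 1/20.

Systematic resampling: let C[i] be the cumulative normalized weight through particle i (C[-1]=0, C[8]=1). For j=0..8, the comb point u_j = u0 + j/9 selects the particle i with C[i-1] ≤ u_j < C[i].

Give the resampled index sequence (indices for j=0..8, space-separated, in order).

C = [6/43, 15/43, 24/43, 27/43, 30/43, 31/43, 31/43, 40/43, 1]
j=0: u_0=1/20 ∈ [0, 6/43) → index 0
j=1: u_1=29/180 ∈ [6/43, 15/43) → index 1
j=2: u_2=49/180 ∈ [6/43, 15/43) → index 1
j=3: u_3=23/60 ∈ [15/43, 24/43) → index 2
j=4: u_4=89/180 ∈ [15/43, 24/43) → index 2
j=5: u_5=109/180 ∈ [24/43, 27/43) → index 3
j=6: u_6=43/60 ∈ [30/43, 31/43) → index 5
j=7: u_7=149/180 ∈ [31/43, 40/43) → index 7
j=8: u_8=169/180 ∈ [40/43, 1) → index 8

0 1 1 2 2 3 5 7 8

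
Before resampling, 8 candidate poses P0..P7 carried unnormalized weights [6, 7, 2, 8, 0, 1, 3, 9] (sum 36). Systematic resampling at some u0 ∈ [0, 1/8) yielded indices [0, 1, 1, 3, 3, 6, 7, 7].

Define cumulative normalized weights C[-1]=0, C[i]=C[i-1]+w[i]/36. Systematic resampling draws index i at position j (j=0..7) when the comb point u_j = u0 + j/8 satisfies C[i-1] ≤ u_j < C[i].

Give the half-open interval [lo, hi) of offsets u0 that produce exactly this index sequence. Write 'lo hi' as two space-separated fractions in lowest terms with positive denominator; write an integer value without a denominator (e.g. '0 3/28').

C = [1/6, 13/36, 5/12, 23/36, 23/36, 2/3, 3/4, 1]
j=0 picked index 0: u0 ∈ [0, 1/6)
j=1 picked index 1: u0 ∈ [1/24, 17/72)
j=2 picked index 1: u0 ∈ [-1/12, 1/9)
j=3 picked index 3: u0 ∈ [1/24, 19/72)
j=4 picked index 3: u0 ∈ [-1/12, 5/36)
j=5 picked index 6: u0 ∈ [1/24, 1/8)
j=6 picked index 7: u0 ∈ [0, 1/4)
j=7 picked index 7: u0 ∈ [-1/8, 1/8)
intersection: [1/24, 1/9)

1/24 1/9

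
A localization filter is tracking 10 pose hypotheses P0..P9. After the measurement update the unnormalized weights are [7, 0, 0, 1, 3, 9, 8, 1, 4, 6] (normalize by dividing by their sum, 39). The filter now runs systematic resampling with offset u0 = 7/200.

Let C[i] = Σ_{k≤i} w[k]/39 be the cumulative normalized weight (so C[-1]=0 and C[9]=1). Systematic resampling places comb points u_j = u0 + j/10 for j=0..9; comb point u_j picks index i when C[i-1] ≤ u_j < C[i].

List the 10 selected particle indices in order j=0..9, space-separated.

0 0 4 5 5 6 6 7 8 9

C = [7/39, 7/39, 7/39, 8/39, 11/39, 20/39, 28/39, 29/39, 11/13, 1]
j=0: u_0=7/200 ∈ [0, 7/39) → index 0
j=1: u_1=27/200 ∈ [0, 7/39) → index 0
j=2: u_2=47/200 ∈ [8/39, 11/39) → index 4
j=3: u_3=67/200 ∈ [11/39, 20/39) → index 5
j=4: u_4=87/200 ∈ [11/39, 20/39) → index 5
j=5: u_5=107/200 ∈ [20/39, 28/39) → index 6
j=6: u_6=127/200 ∈ [20/39, 28/39) → index 6
j=7: u_7=147/200 ∈ [28/39, 29/39) → index 7
j=8: u_8=167/200 ∈ [29/39, 11/13) → index 8
j=9: u_9=187/200 ∈ [11/13, 1) → index 9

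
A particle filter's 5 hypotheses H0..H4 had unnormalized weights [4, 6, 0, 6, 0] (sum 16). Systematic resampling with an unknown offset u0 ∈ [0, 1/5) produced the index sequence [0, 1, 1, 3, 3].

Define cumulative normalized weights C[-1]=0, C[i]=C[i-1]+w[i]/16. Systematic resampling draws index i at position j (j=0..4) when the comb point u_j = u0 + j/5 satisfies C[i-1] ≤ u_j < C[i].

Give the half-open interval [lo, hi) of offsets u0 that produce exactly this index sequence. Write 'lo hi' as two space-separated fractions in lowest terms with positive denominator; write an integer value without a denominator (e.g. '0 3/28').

C = [1/4, 5/8, 5/8, 1, 1]
j=0 picked index 0: u0 ∈ [0, 1/4)
j=1 picked index 1: u0 ∈ [1/20, 17/40)
j=2 picked index 1: u0 ∈ [-3/20, 9/40)
j=3 picked index 3: u0 ∈ [1/40, 2/5)
j=4 picked index 3: u0 ∈ [-7/40, 1/5)
intersection: [1/20, 1/5)

1/20 1/5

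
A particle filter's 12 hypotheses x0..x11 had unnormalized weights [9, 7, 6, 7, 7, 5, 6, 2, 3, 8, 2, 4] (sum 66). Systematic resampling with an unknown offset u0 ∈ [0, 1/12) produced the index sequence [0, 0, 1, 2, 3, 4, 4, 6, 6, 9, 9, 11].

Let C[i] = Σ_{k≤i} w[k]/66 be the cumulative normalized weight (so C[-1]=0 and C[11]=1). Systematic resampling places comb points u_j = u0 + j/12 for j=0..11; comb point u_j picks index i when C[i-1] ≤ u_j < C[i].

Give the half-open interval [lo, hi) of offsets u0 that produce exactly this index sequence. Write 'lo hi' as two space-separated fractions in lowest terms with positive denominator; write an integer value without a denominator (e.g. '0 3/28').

5/132 1/22

C = [3/22, 8/33, 1/3, 29/66, 6/11, 41/66, 47/66, 49/66, 26/33, 10/11, 31/33, 1]
j=0 picked index 0: u0 ∈ [0, 3/22)
j=1 picked index 0: u0 ∈ [-1/12, 7/132)
j=2 picked index 1: u0 ∈ [-1/33, 5/66)
j=3 picked index 2: u0 ∈ [-1/132, 1/12)
j=4 picked index 3: u0 ∈ [0, 7/66)
j=5 picked index 4: u0 ∈ [1/44, 17/132)
j=6 picked index 4: u0 ∈ [-2/33, 1/22)
j=7 picked index 6: u0 ∈ [5/132, 17/132)
j=8 picked index 6: u0 ∈ [-1/22, 1/22)
j=9 picked index 9: u0 ∈ [5/132, 7/44)
j=10 picked index 9: u0 ∈ [-1/22, 5/66)
j=11 picked index 11: u0 ∈ [1/44, 1/12)
intersection: [5/132, 1/22)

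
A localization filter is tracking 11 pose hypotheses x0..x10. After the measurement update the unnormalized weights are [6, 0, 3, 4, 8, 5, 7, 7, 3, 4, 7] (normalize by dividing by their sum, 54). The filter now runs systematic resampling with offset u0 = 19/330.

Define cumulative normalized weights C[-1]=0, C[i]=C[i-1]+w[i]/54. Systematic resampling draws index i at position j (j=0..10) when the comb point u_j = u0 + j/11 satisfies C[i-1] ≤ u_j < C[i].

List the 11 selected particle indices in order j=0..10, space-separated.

0 2 3 4 5 6 6 7 8 10 10

C = [1/9, 1/9, 1/6, 13/54, 7/18, 13/27, 11/18, 20/27, 43/54, 47/54, 1]
j=0: u_0=19/330 ∈ [0, 1/9) → index 0
j=1: u_1=49/330 ∈ [1/9, 1/6) → index 2
j=2: u_2=79/330 ∈ [1/6, 13/54) → index 3
j=3: u_3=109/330 ∈ [13/54, 7/18) → index 4
j=4: u_4=139/330 ∈ [7/18, 13/27) → index 5
j=5: u_5=169/330 ∈ [13/27, 11/18) → index 6
j=6: u_6=199/330 ∈ [13/27, 11/18) → index 6
j=7: u_7=229/330 ∈ [11/18, 20/27) → index 7
j=8: u_8=259/330 ∈ [20/27, 43/54) → index 8
j=9: u_9=289/330 ∈ [47/54, 1) → index 10
j=10: u_10=29/30 ∈ [47/54, 1) → index 10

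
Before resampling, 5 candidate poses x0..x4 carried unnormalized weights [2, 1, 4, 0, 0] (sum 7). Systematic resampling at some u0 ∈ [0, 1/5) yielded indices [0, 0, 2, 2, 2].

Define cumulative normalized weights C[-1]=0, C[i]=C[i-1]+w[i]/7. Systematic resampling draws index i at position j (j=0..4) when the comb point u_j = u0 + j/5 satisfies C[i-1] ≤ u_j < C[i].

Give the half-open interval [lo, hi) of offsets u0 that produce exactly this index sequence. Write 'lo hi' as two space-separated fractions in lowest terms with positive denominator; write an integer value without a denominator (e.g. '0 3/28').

C = [2/7, 3/7, 1, 1, 1]
j=0 picked index 0: u0 ∈ [0, 2/7)
j=1 picked index 0: u0 ∈ [-1/5, 3/35)
j=2 picked index 2: u0 ∈ [1/35, 3/5)
j=3 picked index 2: u0 ∈ [-6/35, 2/5)
j=4 picked index 2: u0 ∈ [-13/35, 1/5)
intersection: [1/35, 3/35)

1/35 3/35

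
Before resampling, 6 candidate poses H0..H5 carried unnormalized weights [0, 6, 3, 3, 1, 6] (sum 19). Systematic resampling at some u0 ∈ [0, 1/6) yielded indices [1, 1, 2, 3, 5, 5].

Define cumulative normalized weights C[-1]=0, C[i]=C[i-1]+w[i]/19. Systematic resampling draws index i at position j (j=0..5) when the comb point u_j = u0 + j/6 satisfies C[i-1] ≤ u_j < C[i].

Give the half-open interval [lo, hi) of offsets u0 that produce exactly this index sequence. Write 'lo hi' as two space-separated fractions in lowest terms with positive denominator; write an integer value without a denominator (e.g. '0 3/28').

C = [0, 6/19, 9/19, 12/19, 13/19, 1]
j=0 picked index 1: u0 ∈ [0, 6/19)
j=1 picked index 1: u0 ∈ [-1/6, 17/114)
j=2 picked index 2: u0 ∈ [-1/57, 8/57)
j=3 picked index 3: u0 ∈ [-1/38, 5/38)
j=4 picked index 5: u0 ∈ [1/57, 1/3)
j=5 picked index 5: u0 ∈ [-17/114, 1/6)
intersection: [1/57, 5/38)

1/57 5/38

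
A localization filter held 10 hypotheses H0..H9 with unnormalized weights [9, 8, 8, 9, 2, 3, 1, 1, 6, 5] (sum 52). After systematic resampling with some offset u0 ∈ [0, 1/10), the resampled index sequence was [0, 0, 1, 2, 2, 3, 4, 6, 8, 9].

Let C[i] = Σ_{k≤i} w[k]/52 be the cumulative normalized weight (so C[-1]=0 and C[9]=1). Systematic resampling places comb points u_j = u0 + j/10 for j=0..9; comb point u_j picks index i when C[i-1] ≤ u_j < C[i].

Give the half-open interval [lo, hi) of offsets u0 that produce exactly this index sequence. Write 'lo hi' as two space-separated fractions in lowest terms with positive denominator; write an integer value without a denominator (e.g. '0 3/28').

C = [9/52, 17/52, 25/52, 17/26, 9/13, 3/4, 10/13, 41/52, 47/52, 1]
j=0 picked index 0: u0 ∈ [0, 9/52)
j=1 picked index 0: u0 ∈ [-1/10, 19/260)
j=2 picked index 1: u0 ∈ [-7/260, 33/260)
j=3 picked index 2: u0 ∈ [7/260, 47/260)
j=4 picked index 2: u0 ∈ [-19/260, 21/260)
j=5 picked index 3: u0 ∈ [-1/52, 2/13)
j=6 picked index 4: u0 ∈ [7/130, 6/65)
j=7 picked index 6: u0 ∈ [1/20, 9/130)
j=8 picked index 8: u0 ∈ [-3/260, 27/260)
j=9 picked index 9: u0 ∈ [1/260, 1/10)
intersection: [7/130, 9/130)

7/130 9/130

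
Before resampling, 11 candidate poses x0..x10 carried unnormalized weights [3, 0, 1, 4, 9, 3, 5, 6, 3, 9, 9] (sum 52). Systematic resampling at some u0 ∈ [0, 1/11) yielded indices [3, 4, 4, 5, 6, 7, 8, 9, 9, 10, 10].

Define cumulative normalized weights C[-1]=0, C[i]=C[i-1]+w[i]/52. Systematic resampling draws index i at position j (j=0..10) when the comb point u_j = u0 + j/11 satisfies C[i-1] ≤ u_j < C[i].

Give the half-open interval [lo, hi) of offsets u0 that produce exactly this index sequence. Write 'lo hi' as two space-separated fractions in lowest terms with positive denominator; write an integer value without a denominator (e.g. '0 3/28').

1/13 1/11

C = [3/52, 3/52, 1/13, 2/13, 17/52, 5/13, 25/52, 31/52, 17/26, 43/52, 1]
j=0 picked index 3: u0 ∈ [1/13, 2/13)
j=1 picked index 4: u0 ∈ [9/143, 135/572)
j=2 picked index 4: u0 ∈ [-4/143, 83/572)
j=3 picked index 5: u0 ∈ [31/572, 16/143)
j=4 picked index 6: u0 ∈ [3/143, 67/572)
j=5 picked index 7: u0 ∈ [15/572, 81/572)
j=6 picked index 8: u0 ∈ [29/572, 31/286)
j=7 picked index 9: u0 ∈ [5/286, 109/572)
j=8 picked index 9: u0 ∈ [-21/286, 57/572)
j=9 picked index 10: u0 ∈ [5/572, 2/11)
j=10 picked index 10: u0 ∈ [-47/572, 1/11)
intersection: [1/13, 1/11)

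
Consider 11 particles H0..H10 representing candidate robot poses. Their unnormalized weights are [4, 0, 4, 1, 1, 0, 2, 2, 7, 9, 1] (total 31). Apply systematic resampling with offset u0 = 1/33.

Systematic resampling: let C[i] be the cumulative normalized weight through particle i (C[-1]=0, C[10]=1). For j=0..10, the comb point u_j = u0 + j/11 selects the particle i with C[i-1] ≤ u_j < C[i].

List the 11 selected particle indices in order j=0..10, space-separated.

0 0 2 4 7 8 8 8 9 9 9

C = [4/31, 4/31, 8/31, 9/31, 10/31, 10/31, 12/31, 14/31, 21/31, 30/31, 1]
j=0: u_0=1/33 ∈ [0, 4/31) → index 0
j=1: u_1=4/33 ∈ [0, 4/31) → index 0
j=2: u_2=7/33 ∈ [4/31, 8/31) → index 2
j=3: u_3=10/33 ∈ [9/31, 10/31) → index 4
j=4: u_4=13/33 ∈ [12/31, 14/31) → index 7
j=5: u_5=16/33 ∈ [14/31, 21/31) → index 8
j=6: u_6=19/33 ∈ [14/31, 21/31) → index 8
j=7: u_7=2/3 ∈ [14/31, 21/31) → index 8
j=8: u_8=25/33 ∈ [21/31, 30/31) → index 9
j=9: u_9=28/33 ∈ [21/31, 30/31) → index 9
j=10: u_10=31/33 ∈ [21/31, 30/31) → index 9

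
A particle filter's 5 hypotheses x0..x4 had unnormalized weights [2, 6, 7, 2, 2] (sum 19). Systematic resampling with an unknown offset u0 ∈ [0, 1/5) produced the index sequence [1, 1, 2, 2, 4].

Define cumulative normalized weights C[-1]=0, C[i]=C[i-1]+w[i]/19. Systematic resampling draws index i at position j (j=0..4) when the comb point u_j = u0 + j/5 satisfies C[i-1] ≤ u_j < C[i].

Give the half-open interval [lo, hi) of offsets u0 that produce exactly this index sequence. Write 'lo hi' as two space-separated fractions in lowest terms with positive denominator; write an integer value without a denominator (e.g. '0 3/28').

C = [2/19, 8/19, 15/19, 17/19, 1]
j=0 picked index 1: u0 ∈ [2/19, 8/19)
j=1 picked index 1: u0 ∈ [-9/95, 21/95)
j=2 picked index 2: u0 ∈ [2/95, 37/95)
j=3 picked index 2: u0 ∈ [-17/95, 18/95)
j=4 picked index 4: u0 ∈ [9/95, 1/5)
intersection: [2/19, 18/95)

2/19 18/95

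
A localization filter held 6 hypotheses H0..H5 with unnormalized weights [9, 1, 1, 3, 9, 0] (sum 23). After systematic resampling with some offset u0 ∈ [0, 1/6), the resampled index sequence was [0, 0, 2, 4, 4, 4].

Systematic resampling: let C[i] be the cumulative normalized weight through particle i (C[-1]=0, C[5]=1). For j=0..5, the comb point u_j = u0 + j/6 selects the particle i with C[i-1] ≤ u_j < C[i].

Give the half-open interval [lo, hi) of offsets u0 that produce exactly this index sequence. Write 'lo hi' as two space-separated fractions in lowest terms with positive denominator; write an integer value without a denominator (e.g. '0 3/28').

5/46 10/69

C = [9/23, 10/23, 11/23, 14/23, 1, 1]
j=0 picked index 0: u0 ∈ [0, 9/23)
j=1 picked index 0: u0 ∈ [-1/6, 31/138)
j=2 picked index 2: u0 ∈ [7/69, 10/69)
j=3 picked index 4: u0 ∈ [5/46, 1/2)
j=4 picked index 4: u0 ∈ [-4/69, 1/3)
j=5 picked index 4: u0 ∈ [-31/138, 1/6)
intersection: [5/46, 10/69)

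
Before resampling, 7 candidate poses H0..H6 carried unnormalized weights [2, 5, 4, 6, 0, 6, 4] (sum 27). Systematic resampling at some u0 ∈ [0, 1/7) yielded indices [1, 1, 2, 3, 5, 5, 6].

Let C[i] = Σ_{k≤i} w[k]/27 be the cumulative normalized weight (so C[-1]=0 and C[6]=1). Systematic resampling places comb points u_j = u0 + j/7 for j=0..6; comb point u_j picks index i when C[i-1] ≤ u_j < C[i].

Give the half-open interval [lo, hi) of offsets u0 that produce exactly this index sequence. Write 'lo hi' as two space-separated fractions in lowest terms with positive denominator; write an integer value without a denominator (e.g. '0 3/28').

2/27 22/189

C = [2/27, 7/27, 11/27, 17/27, 17/27, 23/27, 1]
j=0 picked index 1: u0 ∈ [2/27, 7/27)
j=1 picked index 1: u0 ∈ [-13/189, 22/189)
j=2 picked index 2: u0 ∈ [-5/189, 23/189)
j=3 picked index 3: u0 ∈ [-4/189, 38/189)
j=4 picked index 5: u0 ∈ [11/189, 53/189)
j=5 picked index 5: u0 ∈ [-16/189, 26/189)
j=6 picked index 6: u0 ∈ [-1/189, 1/7)
intersection: [2/27, 22/189)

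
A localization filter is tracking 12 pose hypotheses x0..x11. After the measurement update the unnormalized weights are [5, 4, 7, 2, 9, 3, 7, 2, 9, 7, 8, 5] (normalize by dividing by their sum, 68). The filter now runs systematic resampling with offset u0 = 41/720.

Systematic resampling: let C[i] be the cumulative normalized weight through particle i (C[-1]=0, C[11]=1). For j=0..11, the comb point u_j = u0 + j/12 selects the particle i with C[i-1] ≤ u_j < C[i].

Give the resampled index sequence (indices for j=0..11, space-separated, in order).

0 2 2 4 4 6 7 8 9 9 10 11

C = [5/68, 9/68, 4/17, 9/34, 27/68, 15/34, 37/68, 39/68, 12/17, 55/68, 63/68, 1]
j=0: u_0=41/720 ∈ [0, 5/68) → index 0
j=1: u_1=101/720 ∈ [9/68, 4/17) → index 2
j=2: u_2=161/720 ∈ [9/68, 4/17) → index 2
j=3: u_3=221/720 ∈ [9/34, 27/68) → index 4
j=4: u_4=281/720 ∈ [9/34, 27/68) → index 4
j=5: u_5=341/720 ∈ [15/34, 37/68) → index 6
j=6: u_6=401/720 ∈ [37/68, 39/68) → index 7
j=7: u_7=461/720 ∈ [39/68, 12/17) → index 8
j=8: u_8=521/720 ∈ [12/17, 55/68) → index 9
j=9: u_9=581/720 ∈ [12/17, 55/68) → index 9
j=10: u_10=641/720 ∈ [55/68, 63/68) → index 10
j=11: u_11=701/720 ∈ [63/68, 1) → index 11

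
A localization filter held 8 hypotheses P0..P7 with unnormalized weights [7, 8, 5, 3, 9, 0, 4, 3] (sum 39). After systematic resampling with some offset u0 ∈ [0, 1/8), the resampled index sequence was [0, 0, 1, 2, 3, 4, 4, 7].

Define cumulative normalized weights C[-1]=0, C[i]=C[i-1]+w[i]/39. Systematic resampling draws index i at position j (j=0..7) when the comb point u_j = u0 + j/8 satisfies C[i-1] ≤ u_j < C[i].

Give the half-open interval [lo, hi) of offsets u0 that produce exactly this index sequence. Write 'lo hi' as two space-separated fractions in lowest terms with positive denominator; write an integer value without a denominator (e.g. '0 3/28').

5/104 17/312

C = [7/39, 5/13, 20/39, 23/39, 32/39, 32/39, 12/13, 1]
j=0 picked index 0: u0 ∈ [0, 7/39)
j=1 picked index 0: u0 ∈ [-1/8, 17/312)
j=2 picked index 1: u0 ∈ [-11/156, 7/52)
j=3 picked index 2: u0 ∈ [1/104, 43/312)
j=4 picked index 3: u0 ∈ [1/78, 7/78)
j=5 picked index 4: u0 ∈ [-11/312, 61/312)
j=6 picked index 4: u0 ∈ [-25/156, 11/156)
j=7 picked index 7: u0 ∈ [5/104, 1/8)
intersection: [5/104, 17/312)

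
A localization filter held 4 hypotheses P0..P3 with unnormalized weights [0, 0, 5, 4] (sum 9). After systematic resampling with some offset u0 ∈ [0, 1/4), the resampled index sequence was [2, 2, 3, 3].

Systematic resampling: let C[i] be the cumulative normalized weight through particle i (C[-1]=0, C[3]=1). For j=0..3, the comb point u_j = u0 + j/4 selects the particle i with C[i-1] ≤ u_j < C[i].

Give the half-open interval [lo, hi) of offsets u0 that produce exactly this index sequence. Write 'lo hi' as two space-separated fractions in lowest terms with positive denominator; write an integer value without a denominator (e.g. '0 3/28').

1/18 1/4

C = [0, 0, 5/9, 1]
j=0 picked index 2: u0 ∈ [0, 5/9)
j=1 picked index 2: u0 ∈ [-1/4, 11/36)
j=2 picked index 3: u0 ∈ [1/18, 1/2)
j=3 picked index 3: u0 ∈ [-7/36, 1/4)
intersection: [1/18, 1/4)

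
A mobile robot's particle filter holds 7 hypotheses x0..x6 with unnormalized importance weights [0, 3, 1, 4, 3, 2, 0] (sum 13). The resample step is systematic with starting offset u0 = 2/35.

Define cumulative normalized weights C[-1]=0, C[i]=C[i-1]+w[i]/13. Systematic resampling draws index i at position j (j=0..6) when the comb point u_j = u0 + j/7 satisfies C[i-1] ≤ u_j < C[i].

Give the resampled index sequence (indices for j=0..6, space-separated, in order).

1 1 3 3 4 4 5

C = [0, 3/13, 4/13, 8/13, 11/13, 1, 1]
j=0: u_0=2/35 ∈ [0, 3/13) → index 1
j=1: u_1=1/5 ∈ [0, 3/13) → index 1
j=2: u_2=12/35 ∈ [4/13, 8/13) → index 3
j=3: u_3=17/35 ∈ [4/13, 8/13) → index 3
j=4: u_4=22/35 ∈ [8/13, 11/13) → index 4
j=5: u_5=27/35 ∈ [8/13, 11/13) → index 4
j=6: u_6=32/35 ∈ [11/13, 1) → index 5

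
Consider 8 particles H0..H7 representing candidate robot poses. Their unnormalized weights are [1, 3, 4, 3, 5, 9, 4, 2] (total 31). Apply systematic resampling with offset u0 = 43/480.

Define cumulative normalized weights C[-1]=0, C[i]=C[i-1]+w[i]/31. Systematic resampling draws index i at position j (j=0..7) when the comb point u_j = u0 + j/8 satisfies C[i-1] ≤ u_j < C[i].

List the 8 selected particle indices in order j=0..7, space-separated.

C = [1/31, 4/31, 8/31, 11/31, 16/31, 25/31, 29/31, 1]
j=0: u_0=43/480 ∈ [1/31, 4/31) → index 1
j=1: u_1=103/480 ∈ [4/31, 8/31) → index 2
j=2: u_2=163/480 ∈ [8/31, 11/31) → index 3
j=3: u_3=223/480 ∈ [11/31, 16/31) → index 4
j=4: u_4=283/480 ∈ [16/31, 25/31) → index 5
j=5: u_5=343/480 ∈ [16/31, 25/31) → index 5
j=6: u_6=403/480 ∈ [25/31, 29/31) → index 6
j=7: u_7=463/480 ∈ [29/31, 1) → index 7

1 2 3 4 5 5 6 7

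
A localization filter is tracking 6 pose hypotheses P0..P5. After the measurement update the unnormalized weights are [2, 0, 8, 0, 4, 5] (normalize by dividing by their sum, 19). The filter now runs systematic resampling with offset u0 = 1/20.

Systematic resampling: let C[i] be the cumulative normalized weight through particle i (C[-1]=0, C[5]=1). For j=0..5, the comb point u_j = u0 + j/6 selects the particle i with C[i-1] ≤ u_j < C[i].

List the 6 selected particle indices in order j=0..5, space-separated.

C = [2/19, 2/19, 10/19, 10/19, 14/19, 1]
j=0: u_0=1/20 ∈ [0, 2/19) → index 0
j=1: u_1=13/60 ∈ [2/19, 10/19) → index 2
j=2: u_2=23/60 ∈ [2/19, 10/19) → index 2
j=3: u_3=11/20 ∈ [10/19, 14/19) → index 4
j=4: u_4=43/60 ∈ [10/19, 14/19) → index 4
j=5: u_5=53/60 ∈ [14/19, 1) → index 5

0 2 2 4 4 5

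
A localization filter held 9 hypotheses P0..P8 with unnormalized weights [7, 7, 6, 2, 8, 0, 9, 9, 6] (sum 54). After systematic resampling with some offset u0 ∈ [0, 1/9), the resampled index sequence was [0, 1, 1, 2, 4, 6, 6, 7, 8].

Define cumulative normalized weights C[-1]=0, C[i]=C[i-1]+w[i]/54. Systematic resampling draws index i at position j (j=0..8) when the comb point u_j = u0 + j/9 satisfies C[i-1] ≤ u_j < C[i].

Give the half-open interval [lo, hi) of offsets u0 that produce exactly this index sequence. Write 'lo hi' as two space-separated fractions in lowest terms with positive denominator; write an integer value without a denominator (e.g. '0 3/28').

1/54 1/27

C = [7/54, 7/27, 10/27, 11/27, 5/9, 5/9, 13/18, 8/9, 1]
j=0 picked index 0: u0 ∈ [0, 7/54)
j=1 picked index 1: u0 ∈ [1/54, 4/27)
j=2 picked index 1: u0 ∈ [-5/54, 1/27)
j=3 picked index 2: u0 ∈ [-2/27, 1/27)
j=4 picked index 4: u0 ∈ [-1/27, 1/9)
j=5 picked index 6: u0 ∈ [0, 1/6)
j=6 picked index 6: u0 ∈ [-1/9, 1/18)
j=7 picked index 7: u0 ∈ [-1/18, 1/9)
j=8 picked index 8: u0 ∈ [0, 1/9)
intersection: [1/54, 1/27)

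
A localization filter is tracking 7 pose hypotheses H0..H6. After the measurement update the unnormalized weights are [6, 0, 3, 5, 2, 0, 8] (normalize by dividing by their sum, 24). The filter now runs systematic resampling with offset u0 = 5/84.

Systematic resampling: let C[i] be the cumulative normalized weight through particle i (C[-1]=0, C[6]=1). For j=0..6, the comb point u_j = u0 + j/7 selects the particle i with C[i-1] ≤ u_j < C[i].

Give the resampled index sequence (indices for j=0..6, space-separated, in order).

C = [1/4, 1/4, 3/8, 7/12, 2/3, 2/3, 1]
j=0: u_0=5/84 ∈ [0, 1/4) → index 0
j=1: u_1=17/84 ∈ [0, 1/4) → index 0
j=2: u_2=29/84 ∈ [1/4, 3/8) → index 2
j=3: u_3=41/84 ∈ [3/8, 7/12) → index 3
j=4: u_4=53/84 ∈ [7/12, 2/3) → index 4
j=5: u_5=65/84 ∈ [2/3, 1) → index 6
j=6: u_6=11/12 ∈ [2/3, 1) → index 6

0 0 2 3 4 6 6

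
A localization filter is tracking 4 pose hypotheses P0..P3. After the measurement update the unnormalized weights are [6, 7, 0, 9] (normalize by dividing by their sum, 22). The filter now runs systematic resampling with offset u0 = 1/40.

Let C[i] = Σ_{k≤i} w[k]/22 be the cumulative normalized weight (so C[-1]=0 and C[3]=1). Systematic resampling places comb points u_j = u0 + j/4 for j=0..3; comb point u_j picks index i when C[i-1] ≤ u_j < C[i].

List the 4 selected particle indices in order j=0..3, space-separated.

C = [3/11, 13/22, 13/22, 1]
j=0: u_0=1/40 ∈ [0, 3/11) → index 0
j=1: u_1=11/40 ∈ [3/11, 13/22) → index 1
j=2: u_2=21/40 ∈ [3/11, 13/22) → index 1
j=3: u_3=31/40 ∈ [13/22, 1) → index 3

0 1 1 3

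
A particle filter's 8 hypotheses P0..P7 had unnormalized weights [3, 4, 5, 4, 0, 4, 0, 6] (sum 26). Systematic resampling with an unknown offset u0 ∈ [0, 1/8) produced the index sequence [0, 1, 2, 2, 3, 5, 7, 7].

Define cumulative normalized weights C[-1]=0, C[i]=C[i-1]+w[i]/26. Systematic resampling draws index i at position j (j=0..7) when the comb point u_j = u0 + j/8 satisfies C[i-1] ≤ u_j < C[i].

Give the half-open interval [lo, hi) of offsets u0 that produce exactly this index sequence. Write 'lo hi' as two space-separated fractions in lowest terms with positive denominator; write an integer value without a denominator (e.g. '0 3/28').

1/52 9/104

C = [3/26, 7/26, 6/13, 8/13, 8/13, 10/13, 10/13, 1]
j=0 picked index 0: u0 ∈ [0, 3/26)
j=1 picked index 1: u0 ∈ [-1/104, 15/104)
j=2 picked index 2: u0 ∈ [1/52, 11/52)
j=3 picked index 2: u0 ∈ [-11/104, 9/104)
j=4 picked index 3: u0 ∈ [-1/26, 3/26)
j=5 picked index 5: u0 ∈ [-1/104, 15/104)
j=6 picked index 7: u0 ∈ [1/52, 1/4)
j=7 picked index 7: u0 ∈ [-11/104, 1/8)
intersection: [1/52, 9/104)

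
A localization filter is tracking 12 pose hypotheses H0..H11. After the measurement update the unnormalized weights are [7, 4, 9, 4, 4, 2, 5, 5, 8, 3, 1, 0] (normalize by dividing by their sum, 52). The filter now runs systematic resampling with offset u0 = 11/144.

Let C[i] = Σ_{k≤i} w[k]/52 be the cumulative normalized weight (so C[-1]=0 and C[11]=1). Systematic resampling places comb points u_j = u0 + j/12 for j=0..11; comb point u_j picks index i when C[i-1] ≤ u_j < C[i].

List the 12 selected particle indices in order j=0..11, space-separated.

0 1 2 2 3 4 5 6 7 8 8 10

C = [7/52, 11/52, 5/13, 6/13, 7/13, 15/26, 35/52, 10/13, 12/13, 51/52, 1, 1]
j=0: u_0=11/144 ∈ [0, 7/52) → index 0
j=1: u_1=23/144 ∈ [7/52, 11/52) → index 1
j=2: u_2=35/144 ∈ [11/52, 5/13) → index 2
j=3: u_3=47/144 ∈ [11/52, 5/13) → index 2
j=4: u_4=59/144 ∈ [5/13, 6/13) → index 3
j=5: u_5=71/144 ∈ [6/13, 7/13) → index 4
j=6: u_6=83/144 ∈ [7/13, 15/26) → index 5
j=7: u_7=95/144 ∈ [15/26, 35/52) → index 6
j=8: u_8=107/144 ∈ [35/52, 10/13) → index 7
j=9: u_9=119/144 ∈ [10/13, 12/13) → index 8
j=10: u_10=131/144 ∈ [10/13, 12/13) → index 8
j=11: u_11=143/144 ∈ [51/52, 1) → index 10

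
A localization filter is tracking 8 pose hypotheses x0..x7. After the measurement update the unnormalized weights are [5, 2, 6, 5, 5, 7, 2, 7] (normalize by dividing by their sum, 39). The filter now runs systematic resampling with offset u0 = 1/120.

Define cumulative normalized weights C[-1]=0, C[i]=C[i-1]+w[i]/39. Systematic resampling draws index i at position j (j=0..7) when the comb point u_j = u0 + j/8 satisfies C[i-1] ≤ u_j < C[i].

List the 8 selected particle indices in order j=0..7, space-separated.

C = [5/39, 7/39, 1/3, 6/13, 23/39, 10/13, 32/39, 1]
j=0: u_0=1/120 ∈ [0, 5/39) → index 0
j=1: u_1=2/15 ∈ [5/39, 7/39) → index 1
j=2: u_2=31/120 ∈ [7/39, 1/3) → index 2
j=3: u_3=23/60 ∈ [1/3, 6/13) → index 3
j=4: u_4=61/120 ∈ [6/13, 23/39) → index 4
j=5: u_5=19/30 ∈ [23/39, 10/13) → index 5
j=6: u_6=91/120 ∈ [23/39, 10/13) → index 5
j=7: u_7=53/60 ∈ [32/39, 1) → index 7

0 1 2 3 4 5 5 7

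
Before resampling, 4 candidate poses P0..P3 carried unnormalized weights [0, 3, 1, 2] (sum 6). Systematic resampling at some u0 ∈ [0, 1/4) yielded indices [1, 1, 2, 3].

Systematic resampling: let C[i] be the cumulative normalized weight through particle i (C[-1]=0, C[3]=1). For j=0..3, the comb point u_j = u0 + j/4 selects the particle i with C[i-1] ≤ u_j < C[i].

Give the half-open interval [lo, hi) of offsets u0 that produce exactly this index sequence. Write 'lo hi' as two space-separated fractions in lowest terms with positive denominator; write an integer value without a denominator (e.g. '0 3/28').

C = [0, 1/2, 2/3, 1]
j=0 picked index 1: u0 ∈ [0, 1/2)
j=1 picked index 1: u0 ∈ [-1/4, 1/4)
j=2 picked index 2: u0 ∈ [0, 1/6)
j=3 picked index 3: u0 ∈ [-1/12, 1/4)
intersection: [0, 1/6)

0 1/6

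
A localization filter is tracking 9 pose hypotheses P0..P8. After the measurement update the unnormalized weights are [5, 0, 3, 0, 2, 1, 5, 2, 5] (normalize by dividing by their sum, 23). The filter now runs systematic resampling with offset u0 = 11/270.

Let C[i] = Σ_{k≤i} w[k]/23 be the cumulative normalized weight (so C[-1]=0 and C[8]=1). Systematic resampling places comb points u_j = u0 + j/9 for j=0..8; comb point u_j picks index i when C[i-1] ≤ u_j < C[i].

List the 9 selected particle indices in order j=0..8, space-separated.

C = [5/23, 5/23, 8/23, 8/23, 10/23, 11/23, 16/23, 18/23, 1]
j=0: u_0=11/270 ∈ [0, 5/23) → index 0
j=1: u_1=41/270 ∈ [0, 5/23) → index 0
j=2: u_2=71/270 ∈ [5/23, 8/23) → index 2
j=3: u_3=101/270 ∈ [8/23, 10/23) → index 4
j=4: u_4=131/270 ∈ [11/23, 16/23) → index 6
j=5: u_5=161/270 ∈ [11/23, 16/23) → index 6
j=6: u_6=191/270 ∈ [16/23, 18/23) → index 7
j=7: u_7=221/270 ∈ [18/23, 1) → index 8
j=8: u_8=251/270 ∈ [18/23, 1) → index 8

0 0 2 4 6 6 7 8 8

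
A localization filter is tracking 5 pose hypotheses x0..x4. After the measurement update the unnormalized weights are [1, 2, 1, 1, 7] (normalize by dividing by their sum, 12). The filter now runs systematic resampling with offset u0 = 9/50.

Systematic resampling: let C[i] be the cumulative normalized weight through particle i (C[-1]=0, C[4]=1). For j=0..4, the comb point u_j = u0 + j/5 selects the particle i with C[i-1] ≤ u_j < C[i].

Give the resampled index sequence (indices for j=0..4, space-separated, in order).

1 3 4 4 4

C = [1/12, 1/4, 1/3, 5/12, 1]
j=0: u_0=9/50 ∈ [1/12, 1/4) → index 1
j=1: u_1=19/50 ∈ [1/3, 5/12) → index 3
j=2: u_2=29/50 ∈ [5/12, 1) → index 4
j=3: u_3=39/50 ∈ [5/12, 1) → index 4
j=4: u_4=49/50 ∈ [5/12, 1) → index 4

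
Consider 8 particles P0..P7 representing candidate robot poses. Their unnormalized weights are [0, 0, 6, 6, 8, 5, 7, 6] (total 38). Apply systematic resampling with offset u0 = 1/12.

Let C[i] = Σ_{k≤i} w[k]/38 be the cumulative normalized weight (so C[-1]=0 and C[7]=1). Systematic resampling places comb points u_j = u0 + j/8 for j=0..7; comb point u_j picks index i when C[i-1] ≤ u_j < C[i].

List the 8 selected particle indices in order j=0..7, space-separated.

C = [0, 0, 3/19, 6/19, 10/19, 25/38, 16/19, 1]
j=0: u_0=1/12 ∈ [0, 3/19) → index 2
j=1: u_1=5/24 ∈ [3/19, 6/19) → index 3
j=2: u_2=1/3 ∈ [6/19, 10/19) → index 4
j=3: u_3=11/24 ∈ [6/19, 10/19) → index 4
j=4: u_4=7/12 ∈ [10/19, 25/38) → index 5
j=5: u_5=17/24 ∈ [25/38, 16/19) → index 6
j=6: u_6=5/6 ∈ [25/38, 16/19) → index 6
j=7: u_7=23/24 ∈ [16/19, 1) → index 7

2 3 4 4 5 6 6 7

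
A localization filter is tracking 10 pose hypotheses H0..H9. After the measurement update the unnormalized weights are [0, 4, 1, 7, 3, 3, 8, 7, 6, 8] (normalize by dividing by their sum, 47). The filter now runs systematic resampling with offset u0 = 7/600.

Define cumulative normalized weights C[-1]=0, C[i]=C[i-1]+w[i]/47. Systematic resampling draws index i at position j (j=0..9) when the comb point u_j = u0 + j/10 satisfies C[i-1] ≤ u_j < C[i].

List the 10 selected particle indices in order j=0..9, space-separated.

1 3 3 4 6 6 7 8 8 9

C = [0, 4/47, 5/47, 12/47, 15/47, 18/47, 26/47, 33/47, 39/47, 1]
j=0: u_0=7/600 ∈ [0, 4/47) → index 1
j=1: u_1=67/600 ∈ [5/47, 12/47) → index 3
j=2: u_2=127/600 ∈ [5/47, 12/47) → index 3
j=3: u_3=187/600 ∈ [12/47, 15/47) → index 4
j=4: u_4=247/600 ∈ [18/47, 26/47) → index 6
j=5: u_5=307/600 ∈ [18/47, 26/47) → index 6
j=6: u_6=367/600 ∈ [26/47, 33/47) → index 7
j=7: u_7=427/600 ∈ [33/47, 39/47) → index 8
j=8: u_8=487/600 ∈ [33/47, 39/47) → index 8
j=9: u_9=547/600 ∈ [39/47, 1) → index 9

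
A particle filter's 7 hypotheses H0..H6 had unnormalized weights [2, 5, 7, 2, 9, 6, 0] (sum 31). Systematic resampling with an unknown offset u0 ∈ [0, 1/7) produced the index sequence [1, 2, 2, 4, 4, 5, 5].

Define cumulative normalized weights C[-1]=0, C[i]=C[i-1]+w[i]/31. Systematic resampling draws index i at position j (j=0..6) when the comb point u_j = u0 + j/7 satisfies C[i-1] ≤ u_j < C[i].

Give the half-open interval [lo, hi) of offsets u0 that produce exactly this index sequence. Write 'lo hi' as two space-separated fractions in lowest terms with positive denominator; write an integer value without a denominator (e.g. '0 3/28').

C = [2/31, 7/31, 14/31, 16/31, 25/31, 1, 1]
j=0 picked index 1: u0 ∈ [2/31, 7/31)
j=1 picked index 2: u0 ∈ [18/217, 67/217)
j=2 picked index 2: u0 ∈ [-13/217, 36/217)
j=3 picked index 4: u0 ∈ [19/217, 82/217)
j=4 picked index 4: u0 ∈ [-12/217, 51/217)
j=5 picked index 5: u0 ∈ [20/217, 2/7)
j=6 picked index 5: u0 ∈ [-11/217, 1/7)
intersection: [20/217, 1/7)

20/217 1/7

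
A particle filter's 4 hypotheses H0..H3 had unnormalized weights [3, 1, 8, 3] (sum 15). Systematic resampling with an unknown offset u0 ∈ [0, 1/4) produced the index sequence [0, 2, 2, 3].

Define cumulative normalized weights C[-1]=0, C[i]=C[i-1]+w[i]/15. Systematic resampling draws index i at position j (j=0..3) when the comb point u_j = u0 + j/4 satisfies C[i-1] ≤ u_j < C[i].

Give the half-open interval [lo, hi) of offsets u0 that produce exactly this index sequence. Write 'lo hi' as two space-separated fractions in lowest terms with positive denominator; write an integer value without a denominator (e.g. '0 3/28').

C = [1/5, 4/15, 4/5, 1]
j=0 picked index 0: u0 ∈ [0, 1/5)
j=1 picked index 2: u0 ∈ [1/60, 11/20)
j=2 picked index 2: u0 ∈ [-7/30, 3/10)
j=3 picked index 3: u0 ∈ [1/20, 1/4)
intersection: [1/20, 1/5)

1/20 1/5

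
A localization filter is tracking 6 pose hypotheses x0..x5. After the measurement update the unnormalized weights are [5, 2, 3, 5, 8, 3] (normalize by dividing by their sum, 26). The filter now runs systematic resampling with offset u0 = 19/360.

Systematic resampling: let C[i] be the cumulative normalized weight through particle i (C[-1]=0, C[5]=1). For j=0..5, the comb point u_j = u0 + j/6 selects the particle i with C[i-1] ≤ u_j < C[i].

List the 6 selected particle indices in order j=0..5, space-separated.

0 1 3 3 4 5

C = [5/26, 7/26, 5/13, 15/26, 23/26, 1]
j=0: u_0=19/360 ∈ [0, 5/26) → index 0
j=1: u_1=79/360 ∈ [5/26, 7/26) → index 1
j=2: u_2=139/360 ∈ [5/13, 15/26) → index 3
j=3: u_3=199/360 ∈ [5/13, 15/26) → index 3
j=4: u_4=259/360 ∈ [15/26, 23/26) → index 4
j=5: u_5=319/360 ∈ [23/26, 1) → index 5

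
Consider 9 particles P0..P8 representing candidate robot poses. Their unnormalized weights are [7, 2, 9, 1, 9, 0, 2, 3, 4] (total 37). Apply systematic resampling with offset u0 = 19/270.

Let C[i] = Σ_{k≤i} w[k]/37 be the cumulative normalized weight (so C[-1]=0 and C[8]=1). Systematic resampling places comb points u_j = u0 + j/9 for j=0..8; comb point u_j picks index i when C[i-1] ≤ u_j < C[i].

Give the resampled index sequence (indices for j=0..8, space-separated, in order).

0 0 2 2 4 4 4 7 8

C = [7/37, 9/37, 18/37, 19/37, 28/37, 28/37, 30/37, 33/37, 1]
j=0: u_0=19/270 ∈ [0, 7/37) → index 0
j=1: u_1=49/270 ∈ [0, 7/37) → index 0
j=2: u_2=79/270 ∈ [9/37, 18/37) → index 2
j=3: u_3=109/270 ∈ [9/37, 18/37) → index 2
j=4: u_4=139/270 ∈ [19/37, 28/37) → index 4
j=5: u_5=169/270 ∈ [19/37, 28/37) → index 4
j=6: u_6=199/270 ∈ [19/37, 28/37) → index 4
j=7: u_7=229/270 ∈ [30/37, 33/37) → index 7
j=8: u_8=259/270 ∈ [33/37, 1) → index 8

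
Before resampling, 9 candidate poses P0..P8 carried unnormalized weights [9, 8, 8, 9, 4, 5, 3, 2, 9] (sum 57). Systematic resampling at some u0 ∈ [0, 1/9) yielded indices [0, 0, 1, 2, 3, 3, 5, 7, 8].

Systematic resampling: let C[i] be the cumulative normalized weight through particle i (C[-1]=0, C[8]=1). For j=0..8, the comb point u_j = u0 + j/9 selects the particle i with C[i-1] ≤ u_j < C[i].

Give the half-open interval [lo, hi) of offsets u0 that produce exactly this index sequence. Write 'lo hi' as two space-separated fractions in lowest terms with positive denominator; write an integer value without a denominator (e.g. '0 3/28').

C = [3/19, 17/57, 25/57, 34/57, 2/3, 43/57, 46/57, 16/19, 1]
j=0 picked index 0: u0 ∈ [0, 3/19)
j=1 picked index 0: u0 ∈ [-1/9, 8/171)
j=2 picked index 1: u0 ∈ [-11/171, 13/171)
j=3 picked index 2: u0 ∈ [-2/57, 2/19)
j=4 picked index 3: u0 ∈ [-1/171, 26/171)
j=5 picked index 3: u0 ∈ [-20/171, 7/171)
j=6 picked index 5: u0 ∈ [0, 5/57)
j=7 picked index 7: u0 ∈ [5/171, 11/171)
j=8 picked index 8: u0 ∈ [-8/171, 1/9)
intersection: [5/171, 7/171)

5/171 7/171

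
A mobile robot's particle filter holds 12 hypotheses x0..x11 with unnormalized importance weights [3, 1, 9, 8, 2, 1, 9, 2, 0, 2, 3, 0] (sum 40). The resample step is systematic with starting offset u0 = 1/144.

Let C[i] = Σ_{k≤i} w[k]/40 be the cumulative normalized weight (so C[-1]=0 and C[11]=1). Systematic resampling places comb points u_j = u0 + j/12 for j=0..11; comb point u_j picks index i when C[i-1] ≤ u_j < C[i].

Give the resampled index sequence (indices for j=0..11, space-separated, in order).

0 1 2 2 3 3 3 5 6 6 7 9

C = [3/40, 1/10, 13/40, 21/40, 23/40, 3/5, 33/40, 7/8, 7/8, 37/40, 1, 1]
j=0: u_0=1/144 ∈ [0, 3/40) → index 0
j=1: u_1=13/144 ∈ [3/40, 1/10) → index 1
j=2: u_2=25/144 ∈ [1/10, 13/40) → index 2
j=3: u_3=37/144 ∈ [1/10, 13/40) → index 2
j=4: u_4=49/144 ∈ [13/40, 21/40) → index 3
j=5: u_5=61/144 ∈ [13/40, 21/40) → index 3
j=6: u_6=73/144 ∈ [13/40, 21/40) → index 3
j=7: u_7=85/144 ∈ [23/40, 3/5) → index 5
j=8: u_8=97/144 ∈ [3/5, 33/40) → index 6
j=9: u_9=109/144 ∈ [3/5, 33/40) → index 6
j=10: u_10=121/144 ∈ [33/40, 7/8) → index 7
j=11: u_11=133/144 ∈ [7/8, 37/40) → index 9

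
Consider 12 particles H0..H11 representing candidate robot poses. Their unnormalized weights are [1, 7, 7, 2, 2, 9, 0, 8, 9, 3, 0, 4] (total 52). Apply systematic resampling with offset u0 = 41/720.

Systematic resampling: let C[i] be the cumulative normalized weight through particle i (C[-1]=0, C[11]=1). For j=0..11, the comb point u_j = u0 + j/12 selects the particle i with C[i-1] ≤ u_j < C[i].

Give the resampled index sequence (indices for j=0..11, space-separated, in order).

C = [1/52, 2/13, 15/52, 17/52, 19/52, 7/13, 7/13, 9/13, 45/52, 12/13, 12/13, 1]
j=0: u_0=41/720 ∈ [1/52, 2/13) → index 1
j=1: u_1=101/720 ∈ [1/52, 2/13) → index 1
j=2: u_2=161/720 ∈ [2/13, 15/52) → index 2
j=3: u_3=221/720 ∈ [15/52, 17/52) → index 3
j=4: u_4=281/720 ∈ [19/52, 7/13) → index 5
j=5: u_5=341/720 ∈ [19/52, 7/13) → index 5
j=6: u_6=401/720 ∈ [7/13, 9/13) → index 7
j=7: u_7=461/720 ∈ [7/13, 9/13) → index 7
j=8: u_8=521/720 ∈ [9/13, 45/52) → index 8
j=9: u_9=581/720 ∈ [9/13, 45/52) → index 8
j=10: u_10=641/720 ∈ [45/52, 12/13) → index 9
j=11: u_11=701/720 ∈ [12/13, 1) → index 11

1 1 2 3 5 5 7 7 8 8 9 11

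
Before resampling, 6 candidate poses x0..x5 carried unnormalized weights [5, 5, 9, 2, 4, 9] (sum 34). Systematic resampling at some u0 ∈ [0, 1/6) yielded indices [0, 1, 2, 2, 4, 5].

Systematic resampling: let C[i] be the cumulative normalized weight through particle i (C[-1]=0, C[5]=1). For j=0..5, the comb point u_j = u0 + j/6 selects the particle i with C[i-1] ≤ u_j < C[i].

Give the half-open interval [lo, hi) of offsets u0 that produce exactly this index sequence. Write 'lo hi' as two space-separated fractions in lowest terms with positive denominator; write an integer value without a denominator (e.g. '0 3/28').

C = [5/34, 5/17, 19/34, 21/34, 25/34, 1]
j=0 picked index 0: u0 ∈ [0, 5/34)
j=1 picked index 1: u0 ∈ [-1/51, 13/102)
j=2 picked index 2: u0 ∈ [-2/51, 23/102)
j=3 picked index 2: u0 ∈ [-7/34, 1/17)
j=4 picked index 4: u0 ∈ [-5/102, 7/102)
j=5 picked index 5: u0 ∈ [-5/51, 1/6)
intersection: [0, 1/17)

0 1/17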